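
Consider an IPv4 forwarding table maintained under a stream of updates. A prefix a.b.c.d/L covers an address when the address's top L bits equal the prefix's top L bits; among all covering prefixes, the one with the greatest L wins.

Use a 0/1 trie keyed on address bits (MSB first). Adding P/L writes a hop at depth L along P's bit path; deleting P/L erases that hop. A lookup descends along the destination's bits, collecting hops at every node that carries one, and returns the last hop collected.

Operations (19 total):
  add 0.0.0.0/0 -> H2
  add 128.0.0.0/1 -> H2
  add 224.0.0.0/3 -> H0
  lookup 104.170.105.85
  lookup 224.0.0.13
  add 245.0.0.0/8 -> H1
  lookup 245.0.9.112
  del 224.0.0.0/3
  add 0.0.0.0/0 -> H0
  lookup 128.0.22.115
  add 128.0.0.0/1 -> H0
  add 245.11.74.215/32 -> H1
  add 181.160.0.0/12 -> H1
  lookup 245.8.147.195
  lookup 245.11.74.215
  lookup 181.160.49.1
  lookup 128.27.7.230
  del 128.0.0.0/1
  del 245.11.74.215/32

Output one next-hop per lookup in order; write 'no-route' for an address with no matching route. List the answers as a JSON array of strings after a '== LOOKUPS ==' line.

Process each operation:
  add 0.0.0.0/0 -> H2 at depth 0
  add 128.0.0.0/1 -> H2 at depth 1
  add 224.0.0.0/3 -> H0 at depth 3
  Q 104.170.105.85: descend ε ; hops seen [H2] ; pick H2
  Q 224.0.0.13: descend 111 ; hops seen [H2,H2,H0] ; pick H0
  add 245.0.0.0/8 -> H1 at depth 8
  Q 245.0.9.112: descend 11110101 ; hops seen [H2,H2,H0,H1] ; pick H1
  - 224.0.0.0/3 clear@3
  add 0.0.0.0/0 -> H0 at depth 0
  Q 128.0.22.115: descend 1 ; hops seen [H0,H2] ; pick H2
  add 128.0.0.0/1 -> H0 at depth 1
  add 245.11.74.215/32 -> H1 at depth 32
  add 181.160.0.0/12 -> H1 at depth 12
  Q 245.8.147.195: descend 11110101000010 ; hops seen [H0,H0,H1] ; pick H1
  Q 245.11.74.215: descend 11110101000010110100101011010111 ; hops seen [H0,H0,H1,H1] ; pick H1
  Q 181.160.49.1: descend 101101011010 ; hops seen [H0,H0,H1] ; pick H1
  Q 128.27.7.230: descend 10 ; hops seen [H0,H0] ; pick H0
  - 128.0.0.0/1 clear@1
  - 245.11.74.215/32 clear@32

== LOOKUPS ==
["H2","H0","H1","H2","H1","H1","H1","H0"]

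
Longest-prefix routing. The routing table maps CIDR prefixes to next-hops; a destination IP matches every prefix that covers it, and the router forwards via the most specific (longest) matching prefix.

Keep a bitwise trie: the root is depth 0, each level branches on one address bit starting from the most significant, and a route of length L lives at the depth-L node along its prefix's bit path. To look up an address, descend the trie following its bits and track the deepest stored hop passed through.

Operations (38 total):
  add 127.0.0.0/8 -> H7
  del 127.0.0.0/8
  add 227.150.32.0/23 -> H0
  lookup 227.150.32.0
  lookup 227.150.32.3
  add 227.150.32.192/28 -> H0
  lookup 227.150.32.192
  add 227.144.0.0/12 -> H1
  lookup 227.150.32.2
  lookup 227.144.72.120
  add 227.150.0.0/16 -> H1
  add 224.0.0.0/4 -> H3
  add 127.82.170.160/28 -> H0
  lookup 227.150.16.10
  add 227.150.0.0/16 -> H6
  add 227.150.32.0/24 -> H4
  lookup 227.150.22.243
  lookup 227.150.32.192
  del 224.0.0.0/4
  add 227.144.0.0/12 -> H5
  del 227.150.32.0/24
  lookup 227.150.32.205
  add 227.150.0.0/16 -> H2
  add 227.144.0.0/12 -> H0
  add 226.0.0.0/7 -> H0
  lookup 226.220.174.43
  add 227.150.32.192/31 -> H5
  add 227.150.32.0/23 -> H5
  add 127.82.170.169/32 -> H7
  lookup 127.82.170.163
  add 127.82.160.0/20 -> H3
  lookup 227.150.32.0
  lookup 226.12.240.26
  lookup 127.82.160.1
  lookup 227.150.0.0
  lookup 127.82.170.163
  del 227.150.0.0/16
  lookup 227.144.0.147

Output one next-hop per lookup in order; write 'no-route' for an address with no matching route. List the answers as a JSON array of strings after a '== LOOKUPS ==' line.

Process each operation:
  add 127.0.0.0/8 -> H7 at depth 8
  del 127.0.0.0/8 (clear depth 8)
  add 227.150.32.0/23 -> H0 at depth 23
  ? 227.150.32.0  path d0:-→d1:-→d2:-→d3:-→d4:-→d5:-→d6:-→d7:-→d8:-→d9:-→d10:-→d11:-→d12:-→d13:-→d14:-→d15:-→d16:-→d17:-→d18:-→d19:-→d20:-→d21:-→d22:-→d23:H0  best=H0
  ? 227.150.32.3  path d0:-→d1:-→d2:-→d3:-→d4:-→d5:-→d6:-→d7:-→d8:-→d9:-→d10:-→d11:-→d12:-→d13:-→d14:-→d15:-→d16:-→d17:-→d18:-→d19:-→d20:-→d21:-→d22:-→d23:H0  best=H0
  add 227.150.32.192/28 -> H0 at depth 28
  ? 227.150.32.192  path d0:-→d1:-→d2:-→d3:-→d4:-→d5:-→d6:-→d7:-→d8:-→d9:-→d10:-→d11:-→d12:-→d13:-→d14:-→d15:-→d16:-→d17:-→d18:-→d19:-→d20:-→d21:-→d22:-→d23:H0→d24:-→d25:-→d26:-→d27:-→d28:H0  best=H0
  add 227.144.0.0/12 -> H1 at depth 12
  ? 227.150.32.2  path d0:-→d1:-→d2:-→d3:-→d4:-→d5:-→d6:-→d7:-→d8:-→d9:-→d10:-→d11:-→d12:H1→d13:-→d14:-→d15:-→d16:-→d17:-→d18:-→d19:-→d20:-→d21:-→d22:-→d23:H0→d24:-  best=H0
  ? 227.144.72.120  path d0:-→d1:-→d2:-→d3:-→d4:-→d5:-→d6:-→d7:-→d8:-→d9:-→d10:-→d11:-→d12:H1→d13:-  best=H1
  add 227.150.0.0/16 -> H1 at depth 16
  add 224.0.0.0/4 -> H3 at depth 4
  add 127.82.170.160/28 -> H0 at depth 28
  ? 227.150.16.10  path d0:-→d1:-→d2:-→d3:-→d4:H3→d5:-→d6:-→d7:-→d8:-→d9:-→d10:-→d11:-→d12:H1→d13:-→d14:-→d15:-→d16:H1→d17:-→d18:-  best=H1
  add 227.150.0.0/16 -> H6 at depth 16
  add 227.150.32.0/24 -> H4 at depth 24
  ? 227.150.22.243  path d0:-→d1:-→d2:-→d3:-→d4:H3→d5:-→d6:-→d7:-→d8:-→d9:-→d10:-→d11:-→d12:H1→d13:-→d14:-→d15:-→d16:H6→d17:-→d18:-  best=H6
  ? 227.150.32.192  path d0:-→d1:-→d2:-→d3:-→d4:H3→d5:-→d6:-→d7:-→d8:-→d9:-→d10:-→d11:-→d12:H1→d13:-→d14:-→d15:-→d16:H6→d17:-→d18:-→d19:-→d20:-→d21:-→d22:-→d23:H0→d24:H4→d25:-→d26:-→d27:-→d28:H0  best=H0
  del 224.0.0.0/4 (clear depth 4)
  add 227.144.0.0/12 -> H5 at depth 12
  del 227.150.32.0/24 (clear depth 24)
  ? 227.150.32.205  path d0:-→d1:-→d2:-→d3:-→d4:-→d5:-→d6:-→d7:-→d8:-→d9:-→d10:-→d11:-→d12:H5→d13:-→d14:-→d15:-→d16:H6→d17:-→d18:-→d19:-→d20:-→d21:-→d22:-→d23:H0→d24:-→d25:-→d26:-→d27:-→d28:H0  best=H0
  add 227.150.0.0/16 -> H2 at depth 16
  add 227.144.0.0/12 -> H0 at depth 12
  add 226.0.0.0/7 -> H0 at depth 7
  ? 226.220.174.43  path d0:-→d1:-→d2:-→d3:-→d4:-→d5:-→d6:-→d7:H0  best=H0
  add 227.150.32.192/31 -> H5 at depth 31
  add 227.150.32.0/23 -> H5 at depth 23
  add 127.82.170.169/32 -> H7 at depth 32
  ? 127.82.170.163  path d0:-→d1:-→d2:-→d3:-→d4:-→d5:-→d6:-→d7:-→d8:-→d9:-→d10:-→d11:-→d12:-→d13:-→d14:-→d15:-→d16:-→d17:-→d18:-→d19:-→d20:-→d21:-→d22:-→d23:-→d24:-→d25:-→d26:-→d27:-→d28:H0  best=H0
  add 127.82.160.0/20 -> H3 at depth 20
  ? 227.150.32.0  path d0:-→d1:-→d2:-→d3:-→d4:-→d5:-→d6:-→d7:H0→d8:-→d9:-→d10:-→d11:-→d12:H0→d13:-→d14:-→d15:-→d16:H2→d17:-→d18:-→d19:-→d20:-→d21:-→d22:-→d23:H5→d24:-  best=H5
  ? 226.12.240.26  path d0:-→d1:-→d2:-→d3:-→d4:-→d5:-→d6:-→d7:H0  best=H0
  ? 127.82.160.1  path d0:-→d1:-→d2:-→d3:-→d4:-→d5:-→d6:-→d7:-→d8:-→d9:-→d10:-→d11:-→d12:-→d13:-→d14:-→d15:-→d16:-→d17:-→d18:-→d19:-→d20:H3  best=H3
  ? 227.150.0.0  path d0:-→d1:-→d2:-→d3:-→d4:-→d5:-→d6:-→d7:H0→d8:-→d9:-→d10:-→d11:-→d12:H0→d13:-→d14:-→d15:-→d16:H2→d17:-→d18:-  best=H2
  ? 127.82.170.163  path d0:-→d1:-→d2:-→d3:-→d4:-→d5:-→d6:-→d7:-→d8:-→d9:-→d10:-→d11:-→d12:-→d13:-→d14:-→d15:-→d16:-→d17:-→d18:-→d19:-→d20:H3→d21:-→d22:-→d23:-→d24:-→d25:-→d26:-→d27:-→d28:H0  best=H0
  del 227.150.0.0/16 (clear depth 16)
  ? 227.144.0.147  path d0:-→d1:-→d2:-→d3:-→d4:-→d5:-→d6:-→d7:H0→d8:-→d9:-→d10:-→d11:-→d12:H0→d13:-  best=H0

== LOOKUPS ==
["H0","H0","H0","H0","H1","H1","H6","H0","H0","H0","H0","H5","H0","H3","H2","H0","H0"]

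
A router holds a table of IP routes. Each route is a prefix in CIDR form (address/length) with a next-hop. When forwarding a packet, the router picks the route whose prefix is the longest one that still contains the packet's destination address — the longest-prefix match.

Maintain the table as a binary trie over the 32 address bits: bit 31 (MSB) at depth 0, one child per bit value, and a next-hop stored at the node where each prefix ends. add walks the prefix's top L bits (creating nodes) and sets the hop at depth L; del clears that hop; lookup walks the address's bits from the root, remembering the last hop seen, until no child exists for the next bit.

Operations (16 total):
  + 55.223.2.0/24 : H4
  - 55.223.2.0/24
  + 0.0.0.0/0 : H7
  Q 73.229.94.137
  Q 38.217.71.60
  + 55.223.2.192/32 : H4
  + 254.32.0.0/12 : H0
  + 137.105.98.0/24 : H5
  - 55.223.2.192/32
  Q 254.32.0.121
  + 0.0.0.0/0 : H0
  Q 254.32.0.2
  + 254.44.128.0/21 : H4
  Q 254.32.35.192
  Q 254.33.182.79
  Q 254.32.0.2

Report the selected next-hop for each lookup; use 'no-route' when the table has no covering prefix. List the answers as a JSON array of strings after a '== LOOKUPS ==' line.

Apply in order:
  add 55.223.2.0/24 -> H4 at depth 24
  - 55.223.2.0/24 clear@24
  add 0.0.0.0/0 -> H7 at depth 0
  Q 73.229.94.137: descend 0 ; hops seen [H7] ; pick H7
  Q 38.217.71.60: descend 001 ; hops seen [H7] ; pick H7
  add 55.223.2.192/32 -> H4 at depth 32
  add 254.32.0.0/12 -> H0 at depth 12
  add 137.105.98.0/24 -> H5 at depth 24
  - 55.223.2.192/32 clear@32
  Q 254.32.0.121: descend 111111100010 ; hops seen [H7,H0] ; pick H0
  add 0.0.0.0/0 -> H0 at depth 0
  Q 254.32.0.2: descend 111111100010 ; hops seen [H0,H0] ; pick H0
  add 254.44.128.0/21 -> H4 at depth 21
  Q 254.32.35.192: descend 111111100010 ; hops seen [H0,H0] ; pick H0
  Q 254.33.182.79: descend 111111100010 ; hops seen [H0,H0] ; pick H0
  Q 254.32.0.2: descend 111111100010 ; hops seen [H0,H0] ; pick H0

== LOOKUPS ==
["H7","H7","H0","H0","H0","H0","H0"]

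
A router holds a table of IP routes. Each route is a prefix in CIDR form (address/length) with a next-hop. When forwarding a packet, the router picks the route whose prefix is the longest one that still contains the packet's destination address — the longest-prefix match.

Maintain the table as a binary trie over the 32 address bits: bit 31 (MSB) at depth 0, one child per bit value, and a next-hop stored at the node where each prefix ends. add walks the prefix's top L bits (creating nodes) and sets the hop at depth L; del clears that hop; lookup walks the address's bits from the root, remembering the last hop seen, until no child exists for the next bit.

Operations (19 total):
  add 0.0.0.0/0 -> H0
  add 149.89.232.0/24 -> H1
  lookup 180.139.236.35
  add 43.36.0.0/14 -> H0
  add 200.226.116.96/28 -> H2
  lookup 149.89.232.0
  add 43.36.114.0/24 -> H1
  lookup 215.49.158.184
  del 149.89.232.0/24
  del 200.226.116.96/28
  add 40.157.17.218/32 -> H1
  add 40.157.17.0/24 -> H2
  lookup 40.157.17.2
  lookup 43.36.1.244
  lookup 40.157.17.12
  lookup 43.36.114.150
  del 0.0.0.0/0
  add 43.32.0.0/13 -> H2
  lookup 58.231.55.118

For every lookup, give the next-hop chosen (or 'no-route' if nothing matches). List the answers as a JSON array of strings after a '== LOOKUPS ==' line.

Trace:
  + 0.0.0.0/0 (H0) depth=0
  + 149.89.232.0/24 (H1) depth=24
  lookup 180.139.236.35: bits 10 walk d0:H0→d1:-→d2:- -> H0
  + 43.36.0.0/14 (H0) depth=14
  + 200.226.116.96/28 (H2) depth=28
  lookup 149.89.232.0: bits 100101010101100111101000 walk d0:H0→d1:-→d2:-→d3:-→d4:-→d5:-→d6:-→d7:-→d8:-→d9:-→d10:-→d11:-→d12:-→d13:-→d14:-→d15:-→d16:-→d17:-→d18:-→d19:-→d20:-→d21:-→d22:-→d23:-→d24:H1 -> H1
  + 43.36.114.0/24 (H1) depth=24
  lookup 215.49.158.184: bits 110 walk d0:H0→d1:-→d2:-→d3:- -> H0
  del 149.89.232.0/24 (clear depth 24)
  del 200.226.116.96/28 (clear depth 28)
  + 40.157.17.218/32 (H1) depth=32
  + 40.157.17.0/24 (H2) depth=24
  lookup 40.157.17.2: bits 001010001001110100010001 walk d0:H0→d1:-→d2:-→d3:-→d4:-→d5:-→d6:-→d7:-→d8:-→d9:-→d10:-→d11:-→d12:-→d13:-→d14:-→d15:-→d16:-→d17:-→d18:-→d19:-→d20:-→d21:-→d22:-→d23:-→d24:H2 -> H2
  lookup 43.36.1.244: bits 00101011001001000 walk d0:H0→d1:-→d2:-→d3:-→d4:-→d5:-→d6:-→d7:-→d8:-→d9:-→d10:-→d11:-→d12:-→d13:-→d14:H0→d15:-→d16:-→d17:- -> H0
  lookup 40.157.17.12: bits 001010001001110100010001 walk d0:H0→d1:-→d2:-→d3:-→d4:-→d5:-→d6:-→d7:-→d8:-→d9:-→d10:-→d11:-→d12:-→d13:-→d14:-→d15:-→d16:-→d17:-→d18:-→d19:-→d20:-→d21:-→d22:-→d23:-→d24:H2 -> H2
  lookup 43.36.114.150: bits 001010110010010001110010 walk d0:H0→d1:-→d2:-→d3:-→d4:-→d5:-→d6:-→d7:-→d8:-→d9:-→d10:-→d11:-→d12:-→d13:-→d14:H0→d15:-→d16:-→d17:-→d18:-→d19:-→d20:-→d21:-→d22:-→d23:-→d24:H1 -> H1
  del 0.0.0.0/0 (clear depth 0)
  + 43.32.0.0/13 (H2) depth=13
  lookup 58.231.55.118: bits 001 walk d0:-→d1:-→d2:-→d3:- -> no-route

== LOOKUPS ==
["H0","H1","H0","H2","H0","H2","H1","no-route"]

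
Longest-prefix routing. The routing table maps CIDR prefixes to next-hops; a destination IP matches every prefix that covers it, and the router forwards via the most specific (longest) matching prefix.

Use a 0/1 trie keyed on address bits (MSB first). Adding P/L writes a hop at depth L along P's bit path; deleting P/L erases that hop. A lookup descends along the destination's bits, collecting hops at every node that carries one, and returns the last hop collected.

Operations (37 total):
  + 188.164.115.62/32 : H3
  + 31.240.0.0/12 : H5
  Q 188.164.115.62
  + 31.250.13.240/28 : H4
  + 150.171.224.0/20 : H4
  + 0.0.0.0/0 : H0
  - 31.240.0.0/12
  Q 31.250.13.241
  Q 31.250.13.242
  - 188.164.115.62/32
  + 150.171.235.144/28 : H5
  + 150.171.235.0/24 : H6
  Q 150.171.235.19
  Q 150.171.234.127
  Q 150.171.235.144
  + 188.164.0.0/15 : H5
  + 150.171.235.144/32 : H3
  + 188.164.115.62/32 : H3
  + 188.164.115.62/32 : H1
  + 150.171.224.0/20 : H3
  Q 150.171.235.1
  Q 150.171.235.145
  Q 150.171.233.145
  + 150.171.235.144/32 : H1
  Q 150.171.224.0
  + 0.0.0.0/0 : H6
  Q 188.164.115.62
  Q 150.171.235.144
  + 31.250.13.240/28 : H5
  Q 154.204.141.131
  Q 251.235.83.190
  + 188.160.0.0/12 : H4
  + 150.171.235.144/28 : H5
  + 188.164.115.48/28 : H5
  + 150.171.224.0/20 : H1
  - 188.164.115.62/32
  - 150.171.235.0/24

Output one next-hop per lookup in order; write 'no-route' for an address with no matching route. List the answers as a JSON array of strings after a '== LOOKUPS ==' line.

Process each operation:
  add 188.164.115.62/32 -> H3 at depth 32
  add 31.240.0.0/12 -> H5 at depth 12
  Q 188.164.115.62: descend 10111100101001000111001100111110 ; hops seen [H3] ; pick H3
  add 31.250.13.240/28 -> H4 at depth 28
  add 150.171.224.0/20 -> H4 at depth 20
  add 0.0.0.0/0 -> H0 at depth 0
  del 31.240.0.0/12 (clear depth 12)
  Q 31.250.13.241: descend 0001111111111010000011011111 ; hops seen [H0,H4] ; pick H4
  Q 31.250.13.242: descend 0001111111111010000011011111 ; hops seen [H0,H4] ; pick H4
  del 188.164.115.62/32 (clear depth 32)
  add 150.171.235.144/28 -> H5 at depth 28
  add 150.171.235.0/24 -> H6 at depth 24
  Q 150.171.235.19: descend 100101101010101111101011 ; hops seen [H0,H4,H6] ; pick H6
  Q 150.171.234.127: descend 10010110101010111110101 ; hops seen [H0,H4] ; pick H4
  Q 150.171.235.144: descend 1001011010101011111010111001 ; hops seen [H0,H4,H6,H5] ; pick H5
  add 188.164.0.0/15 -> H5 at depth 15
  add 150.171.235.144/32 -> H3 at depth 32
  add 188.164.115.62/32 -> H3 at depth 32
  add 188.164.115.62/32 -> H1 at depth 32
  add 150.171.224.0/20 -> H3 at depth 20
  Q 150.171.235.1: descend 100101101010101111101011 ; hops seen [H0,H3,H6] ; pick H6
  Q 150.171.235.145: descend 1001011010101011111010111001000 ; hops seen [H0,H3,H6,H5] ; pick H5
  Q 150.171.233.145: descend 1001011010101011111010 ; hops seen [H0,H3] ; pick H3
  add 150.171.235.144/32 -> H1 at depth 32
  Q 150.171.224.0: descend 10010110101010111110 ; hops seen [H0,H3] ; pick H3
  add 0.0.0.0/0 -> H6 at depth 0
  Q 188.164.115.62: descend 10111100101001000111001100111110 ; hops seen [H6,H5,H1] ; pick H1
  Q 150.171.235.144: descend 10010110101010111110101110010000 ; hops seen [H6,H3,H6,H5,H1] ; pick H1
  add 31.250.13.240/28 -> H5 at depth 28
  Q 154.204.141.131: descend 1001 ; hops seen [H6] ; pick H6
  Q 251.235.83.190: descend 1 ; hops seen [H6] ; pick H6
  add 188.160.0.0/12 -> H4 at depth 12
  add 150.171.235.144/28 -> H5 at depth 28
  add 188.164.115.48/28 -> H5 at depth 28
  add 150.171.224.0/20 -> H1 at depth 20
  del 188.164.115.62/32 (clear depth 32)
  del 150.171.235.0/24 (clear depth 24)

== LOOKUPS ==
["H3","H4","H4","H6","H4","H5","H6","H5","H3","H3","H1","H1","H6","H6"]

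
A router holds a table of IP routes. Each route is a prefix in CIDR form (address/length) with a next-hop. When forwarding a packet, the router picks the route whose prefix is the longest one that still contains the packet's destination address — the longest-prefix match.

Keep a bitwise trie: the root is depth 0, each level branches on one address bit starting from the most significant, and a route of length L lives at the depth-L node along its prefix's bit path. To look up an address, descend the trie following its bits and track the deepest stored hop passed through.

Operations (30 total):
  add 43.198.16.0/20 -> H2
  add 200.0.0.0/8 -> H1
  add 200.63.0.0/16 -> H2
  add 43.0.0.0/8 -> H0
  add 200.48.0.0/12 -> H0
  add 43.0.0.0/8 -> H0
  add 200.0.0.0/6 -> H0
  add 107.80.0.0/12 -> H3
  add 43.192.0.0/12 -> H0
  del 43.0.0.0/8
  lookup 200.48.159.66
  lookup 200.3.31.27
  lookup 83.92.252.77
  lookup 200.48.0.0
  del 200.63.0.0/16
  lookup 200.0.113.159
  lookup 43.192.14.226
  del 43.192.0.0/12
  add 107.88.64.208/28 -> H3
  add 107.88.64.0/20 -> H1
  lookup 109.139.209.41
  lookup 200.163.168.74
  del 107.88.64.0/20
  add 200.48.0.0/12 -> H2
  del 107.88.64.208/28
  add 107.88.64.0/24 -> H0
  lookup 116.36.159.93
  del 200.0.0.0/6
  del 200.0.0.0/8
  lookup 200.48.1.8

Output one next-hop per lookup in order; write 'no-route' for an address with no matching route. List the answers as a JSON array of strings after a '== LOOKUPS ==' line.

Process each operation:
  add 43.198.16.0/20 -> H2 at depth 20
  add 200.0.0.0/8 -> H1 at depth 8
  add 200.63.0.0/16 -> H2 at depth 16
  add 43.0.0.0/8 -> H0 at depth 8
  add 200.48.0.0/12 -> H0 at depth 12
  add 43.0.0.0/8 -> H0 at depth 8
  add 200.0.0.0/6 -> H0 at depth 6
  add 107.80.0.0/12 -> H3 at depth 12
  add 43.192.0.0/12 -> H0 at depth 12
  - 43.0.0.0/8 clear@8
  ? 200.48.159.66  path d0:-→d1:-→d2:-→d3:-→d4:-→d5:-→d6:H0→d7:-→d8:H1→d9:-→d10:-→d11:-→d12:H0  best=H0
  ? 200.3.31.27  path d0:-→d1:-→d2:-→d3:-→d4:-→d5:-→d6:H0→d7:-→d8:H1→d9:-→d10:-  best=H1
  ? 83.92.252.77  path d0:-→d1:-→d2:-  best=no-route
  ? 200.48.0.0  path d0:-→d1:-→d2:-→d3:-→d4:-→d5:-→d6:H0→d7:-→d8:H1→d9:-→d10:-→d11:-→d12:H0  best=H0
  - 200.63.0.0/16 clear@16
  ? 200.0.113.159  path d0:-→d1:-→d2:-→d3:-→d4:-→d5:-→d6:H0→d7:-→d8:H1→d9:-→d10:-  best=H1
  ? 43.192.14.226  path d0:-→d1:-→d2:-→d3:-→d4:-→d5:-→d6:-→d7:-→d8:-→d9:-→d10:-→d11:-→d12:H0→d13:-  best=H0
  - 43.192.0.0/12 clear@12
  add 107.88.64.208/28 -> H3 at depth 28
  add 107.88.64.0/20 -> H1 at depth 20
  ? 109.139.209.41  path d0:-→d1:-→d2:-→d3:-→d4:-→d5:-  best=no-route
  ? 200.163.168.74  path d0:-→d1:-→d2:-→d3:-→d4:-→d5:-→d6:H0→d7:-→d8:H1  best=H1
  - 107.88.64.0/20 clear@20
  add 200.48.0.0/12 -> H2 at depth 12
  - 107.88.64.208/28 clear@28
  add 107.88.64.0/24 -> H0 at depth 24
  ? 116.36.159.93  path d0:-→d1:-→d2:-→d3:-  best=no-route
  - 200.0.0.0/6 clear@6
  - 200.0.0.0/8 clear@8
  ? 200.48.1.8  path d0:-→d1:-→d2:-→d3:-→d4:-→d5:-→d6:-→d7:-→d8:-→d9:-→d10:-→d11:-→d12:H2  best=H2

== LOOKUPS ==
["H0","H1","no-route","H0","H1","H0","no-route","H1","no-route","H2"]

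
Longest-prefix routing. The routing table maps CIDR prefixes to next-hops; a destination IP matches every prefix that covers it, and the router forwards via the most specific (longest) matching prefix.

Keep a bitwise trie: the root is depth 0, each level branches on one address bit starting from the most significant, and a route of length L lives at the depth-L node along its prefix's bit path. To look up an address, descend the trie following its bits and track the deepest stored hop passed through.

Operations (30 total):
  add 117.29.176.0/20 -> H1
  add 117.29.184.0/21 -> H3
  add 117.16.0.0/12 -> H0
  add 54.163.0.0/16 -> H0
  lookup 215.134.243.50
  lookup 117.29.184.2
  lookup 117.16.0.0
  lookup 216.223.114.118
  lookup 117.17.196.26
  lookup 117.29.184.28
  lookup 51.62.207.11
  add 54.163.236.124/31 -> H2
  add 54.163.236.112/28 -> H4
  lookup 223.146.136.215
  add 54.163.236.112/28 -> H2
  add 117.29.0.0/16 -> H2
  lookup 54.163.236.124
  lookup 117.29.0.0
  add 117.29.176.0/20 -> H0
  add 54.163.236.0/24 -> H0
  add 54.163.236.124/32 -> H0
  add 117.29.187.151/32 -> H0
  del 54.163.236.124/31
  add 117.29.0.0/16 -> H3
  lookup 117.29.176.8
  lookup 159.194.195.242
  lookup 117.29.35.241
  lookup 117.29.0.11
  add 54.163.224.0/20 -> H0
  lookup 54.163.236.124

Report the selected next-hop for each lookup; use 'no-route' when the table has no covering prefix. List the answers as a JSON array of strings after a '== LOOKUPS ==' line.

Process each operation:
  add 117.29.176.0/20 -> H1 at depth 20
  add 117.29.184.0/21 -> H3 at depth 21
  add 117.16.0.0/12 -> H0 at depth 12
  add 54.163.0.0/16 -> H0 at depth 16
  Q 215.134.243.50: descend ε ; hops seen [∅] ; pick no-route
  Q 117.29.184.2: descend 011101010001110110111 ; hops seen [H0,H1,H3] ; pick H3
  Q 117.16.0.0: descend 011101010001 ; hops seen [H0] ; pick H0
  Q 216.223.114.118: descend ε ; hops seen [∅] ; pick no-route
  Q 117.17.196.26: descend 011101010001 ; hops seen [H0] ; pick H0
  Q 117.29.184.28: descend 011101010001110110111 ; hops seen [H0,H1,H3] ; pick H3
  Q 51.62.207.11: descend 00110 ; hops seen [∅] ; pick no-route
  add 54.163.236.124/31 -> H2 at depth 31
  add 54.163.236.112/28 -> H4 at depth 28
  Q 223.146.136.215: descend ε ; hops seen [∅] ; pick no-route
  add 54.163.236.112/28 -> H2 at depth 28
  add 117.29.0.0/16 -> H2 at depth 16
  Q 54.163.236.124: descend 0011011010100011111011000111110 ; hops seen [H0,H2,H2] ; pick H2
  Q 117.29.0.0: descend 0111010100011101 ; hops seen [H0,H2] ; pick H2
  add 117.29.176.0/20 -> H0 at depth 20
  add 54.163.236.0/24 -> H0 at depth 24
  add 54.163.236.124/32 -> H0 at depth 32
  add 117.29.187.151/32 -> H0 at depth 32
  del 54.163.236.124/31 (clear depth 31)
  add 117.29.0.0/16 -> H3 at depth 16
  Q 117.29.176.8: descend 01110101000111011011 ; hops seen [H0,H3,H0] ; pick H0
  Q 159.194.195.242: descend ε ; hops seen [∅] ; pick no-route
  Q 117.29.35.241: descend 0111010100011101 ; hops seen [H0,H3] ; pick H3
  Q 117.29.0.11: descend 0111010100011101 ; hops seen [H0,H3] ; pick H3
  add 54.163.224.0/20 -> H0 at depth 20
  Q 54.163.236.124: descend 00110110101000111110110001111100 ; hops seen [H0,H0,H0,H2,H0] ; pick H0

== LOOKUPS ==
["no-route","H3","H0","no-route","H0","H3","no-route","no-route","H2","H2","H0","no-route","H3","H3","H0"]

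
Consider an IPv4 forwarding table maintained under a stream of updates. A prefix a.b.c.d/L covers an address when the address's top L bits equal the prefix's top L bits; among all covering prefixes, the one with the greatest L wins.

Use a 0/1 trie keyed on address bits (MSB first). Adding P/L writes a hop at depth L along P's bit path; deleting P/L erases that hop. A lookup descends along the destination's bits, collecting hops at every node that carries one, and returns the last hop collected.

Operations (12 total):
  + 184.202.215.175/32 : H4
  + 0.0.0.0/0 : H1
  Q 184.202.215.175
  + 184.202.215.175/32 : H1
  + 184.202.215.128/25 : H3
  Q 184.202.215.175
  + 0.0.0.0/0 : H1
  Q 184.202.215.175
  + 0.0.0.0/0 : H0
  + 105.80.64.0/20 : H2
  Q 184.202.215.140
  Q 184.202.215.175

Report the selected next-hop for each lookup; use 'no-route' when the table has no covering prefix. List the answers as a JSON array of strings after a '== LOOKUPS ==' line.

Apply in order:
  + 184.202.215.175/32 (H4) depth=32
  + 0.0.0.0/0 (H1) depth=0
  lookup 184.202.215.175: bits 10111000110010101101011110101111 walk d0:H1→d1:-→d2:-→d3:-→d4:-→d5:-→d6:-→d7:-→d8:-→d9:-→d10:-→d11:-→d12:-→d13:-→d14:-→d15:-→d16:-→d17:-→d18:-→d19:-→d20:-→d21:-→d22:-→d23:-→d24:-→d25:-→d26:-→d27:-→d28:-→d29:-→d30:-→d31:-→d32:H4 -> H4
  + 184.202.215.175/32 (H1) depth=32
  + 184.202.215.128/25 (H3) depth=25
  lookup 184.202.215.175: bits 10111000110010101101011110101111 walk d0:H1→d1:-→d2:-→d3:-→d4:-→d5:-→d6:-→d7:-→d8:-→d9:-→d10:-→d11:-→d12:-→d13:-→d14:-→d15:-→d16:-→d17:-→d18:-→d19:-→d20:-→d21:-→d22:-→d23:-→d24:-→d25:H3→d26:-→d27:-→d28:-→d29:-→d30:-→d31:-→d32:H1 -> H1
  + 0.0.0.0/0 (H1) depth=0
  lookup 184.202.215.175: bits 10111000110010101101011110101111 walk d0:H1→d1:-→d2:-→d3:-→d4:-→d5:-→d6:-→d7:-→d8:-→d9:-→d10:-→d11:-→d12:-→d13:-→d14:-→d15:-→d16:-→d17:-→d18:-→d19:-→d20:-→d21:-→d22:-→d23:-→d24:-→d25:H3→d26:-→d27:-→d28:-→d29:-→d30:-→d31:-→d32:H1 -> H1
  + 0.0.0.0/0 (H0) depth=0
  + 105.80.64.0/20 (H2) depth=20
  lookup 184.202.215.140: bits 10111000110010101101011110 walk d0:H0→d1:-→d2:-→d3:-→d4:-→d5:-→d6:-→d7:-→d8:-→d9:-→d10:-→d11:-→d12:-→d13:-→d14:-→d15:-→d16:-→d17:-→d18:-→d19:-→d20:-→d21:-→d22:-→d23:-→d24:-→d25:H3→d26:- -> H3
  lookup 184.202.215.175: bits 10111000110010101101011110101111 walk d0:H0→d1:-→d2:-→d3:-→d4:-→d5:-→d6:-→d7:-→d8:-→d9:-→d10:-→d11:-→d12:-→d13:-→d14:-→d15:-→d16:-→d17:-→d18:-→d19:-→d20:-→d21:-→d22:-→d23:-→d24:-→d25:H3→d26:-→d27:-→d28:-→d29:-→d30:-→d31:-→d32:H1 -> H1

== LOOKUPS ==
["H4","H1","H1","H3","H1"]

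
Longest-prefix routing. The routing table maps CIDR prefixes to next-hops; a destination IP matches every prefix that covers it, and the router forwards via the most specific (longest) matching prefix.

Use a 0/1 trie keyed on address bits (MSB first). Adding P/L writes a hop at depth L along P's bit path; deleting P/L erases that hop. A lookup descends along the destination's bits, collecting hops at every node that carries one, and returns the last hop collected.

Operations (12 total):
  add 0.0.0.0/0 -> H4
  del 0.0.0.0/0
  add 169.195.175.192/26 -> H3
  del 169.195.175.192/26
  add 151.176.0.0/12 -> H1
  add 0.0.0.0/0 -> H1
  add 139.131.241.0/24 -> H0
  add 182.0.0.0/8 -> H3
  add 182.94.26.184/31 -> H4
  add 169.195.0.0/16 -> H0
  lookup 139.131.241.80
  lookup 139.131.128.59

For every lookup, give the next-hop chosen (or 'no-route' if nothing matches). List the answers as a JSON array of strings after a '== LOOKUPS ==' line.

Trace:
  add 0.0.0.0/0 -> H4 at depth 0
  - 0.0.0.0/0 clear@0
  add 169.195.175.192/26 -> H3 at depth 26
  - 169.195.175.192/26 clear@26
  add 151.176.0.0/12 -> H1 at depth 12
  add 0.0.0.0/0 -> H1 at depth 0
  add 139.131.241.0/24 -> H0 at depth 24
  add 182.0.0.0/8 -> H3 at depth 8
  add 182.94.26.184/31 -> H4 at depth 31
  add 169.195.0.0/16 -> H0 at depth 16
  lookup 139.131.241.80: bits 100010111000001111110001 walk d0:H1→d1:-→d2:-→d3:-→d4:-→d5:-→d6:-→d7:-→d8:-→d9:-→d10:-→d11:-→d12:-→d13:-→d14:-→d15:-→d16:-→d17:-→d18:-→d19:-→d20:-→d21:-→d22:-→d23:-→d24:H0 -> H0
  lookup 139.131.128.59: bits 10001011100000111 walk d0:H1→d1:-→d2:-→d3:-→d4:-→d5:-→d6:-→d7:-→d8:-→d9:-→d10:-→d11:-→d12:-→d13:-→d14:-→d15:-→d16:-→d17:- -> H1

== LOOKUPS ==
["H0","H1"]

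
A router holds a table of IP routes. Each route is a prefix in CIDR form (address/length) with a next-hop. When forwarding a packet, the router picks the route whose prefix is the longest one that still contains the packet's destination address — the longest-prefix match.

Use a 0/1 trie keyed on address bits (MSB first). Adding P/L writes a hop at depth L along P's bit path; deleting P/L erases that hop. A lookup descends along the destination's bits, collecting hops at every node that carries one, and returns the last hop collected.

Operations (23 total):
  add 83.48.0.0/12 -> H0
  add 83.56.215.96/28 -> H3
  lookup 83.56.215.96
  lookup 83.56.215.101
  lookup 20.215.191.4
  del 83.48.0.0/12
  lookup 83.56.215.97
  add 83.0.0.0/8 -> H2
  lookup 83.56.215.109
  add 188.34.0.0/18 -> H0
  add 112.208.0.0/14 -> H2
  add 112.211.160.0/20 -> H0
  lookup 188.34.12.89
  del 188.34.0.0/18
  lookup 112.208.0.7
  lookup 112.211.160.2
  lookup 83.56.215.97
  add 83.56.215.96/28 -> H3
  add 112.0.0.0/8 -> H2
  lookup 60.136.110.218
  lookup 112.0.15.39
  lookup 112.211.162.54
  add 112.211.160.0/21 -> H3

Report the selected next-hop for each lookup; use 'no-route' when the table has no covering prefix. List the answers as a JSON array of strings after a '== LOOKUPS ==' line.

Trace:
  add 83.48.0.0/12 -> H0 at depth 12
  add 83.56.215.96/28 -> H3 at depth 28
  Q 83.56.215.96: descend 0101001100111000110101110110 ; hops seen [H0,H3] ; pick H3
  Q 83.56.215.101: descend 0101001100111000110101110110 ; hops seen [H0,H3] ; pick H3
  Q 20.215.191.4: descend 0 ; hops seen [∅] ; pick no-route
  - 83.48.0.0/12 clear@12
  Q 83.56.215.97: descend 0101001100111000110101110110 ; hops seen [H3] ; pick H3
  add 83.0.0.0/8 -> H2 at depth 8
  Q 83.56.215.109: descend 0101001100111000110101110110 ; hops seen [H2,H3] ; pick H3
  add 188.34.0.0/18 -> H0 at depth 18
  add 112.208.0.0/14 -> H2 at depth 14
  add 112.211.160.0/20 -> H0 at depth 20
  Q 188.34.12.89: descend 101111000010001000 ; hops seen [H0] ; pick H0
  - 188.34.0.0/18 clear@18
  Q 112.208.0.7: descend 01110000110100 ; hops seen [H2] ; pick H2
  Q 112.211.160.2: descend 01110000110100111010 ; hops seen [H2,H0] ; pick H0
  Q 83.56.215.97: descend 0101001100111000110101110110 ; hops seen [H2,H3] ; pick H3
  add 83.56.215.96/28 -> H3 at depth 28
  add 112.0.0.0/8 -> H2 at depth 8
  Q 60.136.110.218: descend 0 ; hops seen [∅] ; pick no-route
  Q 112.0.15.39: descend 01110000 ; hops seen [H2] ; pick H2
  Q 112.211.162.54: descend 01110000110100111010 ; hops seen [H2,H2,H0] ; pick H0
  add 112.211.160.0/21 -> H3 at depth 21

== LOOKUPS ==
["H3","H3","no-route","H3","H3","H0","H2","H0","H3","no-route","H2","H0"]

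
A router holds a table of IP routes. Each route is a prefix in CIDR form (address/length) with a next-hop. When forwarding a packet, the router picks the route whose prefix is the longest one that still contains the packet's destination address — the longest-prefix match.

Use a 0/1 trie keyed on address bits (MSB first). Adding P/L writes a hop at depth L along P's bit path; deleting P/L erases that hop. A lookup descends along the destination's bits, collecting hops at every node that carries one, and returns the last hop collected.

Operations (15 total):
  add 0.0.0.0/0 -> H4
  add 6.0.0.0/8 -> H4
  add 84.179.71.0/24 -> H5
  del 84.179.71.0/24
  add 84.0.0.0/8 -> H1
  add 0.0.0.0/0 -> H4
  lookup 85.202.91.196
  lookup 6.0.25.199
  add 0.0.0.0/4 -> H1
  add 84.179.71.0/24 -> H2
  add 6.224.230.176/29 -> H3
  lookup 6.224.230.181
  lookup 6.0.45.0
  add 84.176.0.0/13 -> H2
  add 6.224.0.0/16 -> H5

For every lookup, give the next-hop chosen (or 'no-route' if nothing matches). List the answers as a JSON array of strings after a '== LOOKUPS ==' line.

Apply in order:
  + 0.0.0.0/0 (H4) depth=0
  + 6.0.0.0/8 (H4) depth=8
  + 84.179.71.0/24 (H5) depth=24
  del 84.179.71.0/24 (clear depth 24)
  + 84.0.0.0/8 (H1) depth=8
  + 0.0.0.0/0 (H4) depth=0
  ? 85.202.91.196  path d0:H4→d1:-→d2:-→d3:-→d4:-→d5:-→d6:-→d7:-  best=H4
  ? 6.0.25.199  path d0:H4→d1:-→d2:-→d3:-→d4:-→d5:-→d6:-→d7:-→d8:H4  best=H4
  + 0.0.0.0/4 (H1) depth=4
  + 84.179.71.0/24 (H2) depth=24
  + 6.224.230.176/29 (H3) depth=29
  ? 6.224.230.181  path d0:H4→d1:-→d2:-→d3:-→d4:H1→d5:-→d6:-→d7:-→d8:H4→d9:-→d10:-→d11:-→d12:-→d13:-→d14:-→d15:-→d16:-→d17:-→d18:-→d19:-→d20:-→d21:-→d22:-→d23:-→d24:-→d25:-→d26:-→d27:-→d28:-→d29:H3  best=H3
  ? 6.0.45.0  path d0:H4→d1:-→d2:-→d3:-→d4:H1→d5:-→d6:-→d7:-→d8:H4  best=H4
  + 84.176.0.0/13 (H2) depth=13
  + 6.224.0.0/16 (H5) depth=16

== LOOKUPS ==
["H4","H4","H3","H4"]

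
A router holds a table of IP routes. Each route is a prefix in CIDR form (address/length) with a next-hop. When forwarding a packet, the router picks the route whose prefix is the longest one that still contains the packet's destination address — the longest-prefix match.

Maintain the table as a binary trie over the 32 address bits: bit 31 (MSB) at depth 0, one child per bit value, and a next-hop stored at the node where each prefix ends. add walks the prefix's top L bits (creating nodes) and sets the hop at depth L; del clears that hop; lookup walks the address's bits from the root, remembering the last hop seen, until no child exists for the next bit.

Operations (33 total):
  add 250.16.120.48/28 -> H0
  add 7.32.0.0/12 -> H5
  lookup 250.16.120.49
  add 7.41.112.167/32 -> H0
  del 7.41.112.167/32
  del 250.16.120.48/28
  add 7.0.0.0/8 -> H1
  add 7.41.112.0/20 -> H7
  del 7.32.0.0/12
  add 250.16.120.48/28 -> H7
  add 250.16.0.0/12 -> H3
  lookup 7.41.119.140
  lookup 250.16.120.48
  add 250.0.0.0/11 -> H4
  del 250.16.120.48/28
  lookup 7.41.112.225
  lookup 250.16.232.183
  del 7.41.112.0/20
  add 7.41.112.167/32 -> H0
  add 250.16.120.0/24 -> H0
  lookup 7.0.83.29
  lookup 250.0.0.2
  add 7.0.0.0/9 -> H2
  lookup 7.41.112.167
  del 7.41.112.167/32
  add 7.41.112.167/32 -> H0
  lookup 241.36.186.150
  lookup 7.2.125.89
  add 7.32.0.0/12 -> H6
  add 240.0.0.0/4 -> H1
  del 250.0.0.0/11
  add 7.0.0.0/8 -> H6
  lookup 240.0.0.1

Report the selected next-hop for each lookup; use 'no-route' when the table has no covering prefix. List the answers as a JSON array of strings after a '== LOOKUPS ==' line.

Trace:
  add 250.16.120.48/28 -> H0 at depth 28
  add 7.32.0.0/12 -> H5 at depth 12
  ? 250.16.120.49  path d0:-→d1:-→d2:-→d3:-→d4:-→d5:-→d6:-→d7:-→d8:-→d9:-→d10:-→d11:-→d12:-→d13:-→d14:-→d15:-→d16:-→d17:-→d18:-→d19:-→d20:-→d21:-→d22:-→d23:-→d24:-→d25:-→d26:-→d27:-→d28:H0  best=H0
  add 7.41.112.167/32 -> H0 at depth 32
  del 7.41.112.167/32 (clear depth 32)
  del 250.16.120.48/28 (clear depth 28)
  add 7.0.0.0/8 -> H1 at depth 8
  add 7.41.112.0/20 -> H7 at depth 20
  del 7.32.0.0/12 (clear depth 12)
  add 250.16.120.48/28 -> H7 at depth 28
  add 250.16.0.0/12 -> H3 at depth 12
  ? 7.41.119.140  path d0:-→d1:-→d2:-→d3:-→d4:-→d5:-→d6:-→d7:-→d8:H1→d9:-→d10:-→d11:-→d12:-→d13:-→d14:-→d15:-→d16:-→d17:-→d18:-→d19:-→d20:H7→d21:-  best=H7
  ? 250.16.120.48  path d0:-→d1:-→d2:-→d3:-→d4:-→d5:-→d6:-→d7:-→d8:-→d9:-→d10:-→d11:-→d12:H3→d13:-→d14:-→d15:-→d16:-→d17:-→d18:-→d19:-→d20:-→d21:-→d22:-→d23:-→d24:-→d25:-→d26:-→d27:-→d28:H7  best=H7
  add 250.0.0.0/11 -> H4 at depth 11
  del 250.16.120.48/28 (clear depth 28)
  ? 7.41.112.225  path d0:-→d1:-→d2:-→d3:-→d4:-→d5:-→d6:-→d7:-→d8:H1→d9:-→d10:-→d11:-→d12:-→d13:-→d14:-→d15:-→d16:-→d17:-→d18:-→d19:-→d20:H7→d21:-→d22:-→d23:-→d24:-→d25:-  best=H7
  ? 250.16.232.183  path d0:-→d1:-→d2:-→d3:-→d4:-→d5:-→d6:-→d7:-→d8:-→d9:-→d10:-→d11:H4→d12:H3→d13:-→d14:-→d15:-→d16:-  best=H3
  del 7.41.112.0/20 (clear depth 20)
  add 7.41.112.167/32 -> H0 at depth 32
  add 250.16.120.0/24 -> H0 at depth 24
  ? 7.0.83.29  path d0:-→d1:-→d2:-→d3:-→d4:-→d5:-→d6:-→d7:-→d8:H1→d9:-→d10:-  best=H1
  ? 250.0.0.2  path d0:-→d1:-→d2:-→d3:-→d4:-→d5:-→d6:-→d7:-→d8:-→d9:-→d10:-→d11:H4  best=H4
  add 7.0.0.0/9 -> H2 at depth 9
  ? 7.41.112.167  path d0:-→d1:-→d2:-→d3:-→d4:-→d5:-→d6:-→d7:-→d8:H1→d9:H2→d10:-→d11:-→d12:-→d13:-→d14:-→d15:-→d16:-→d17:-→d18:-→d19:-→d20:-→d21:-→d22:-→d23:-→d24:-→d25:-→d26:-→d27:-→d28:-→d29:-→d30:-→d31:-→d32:H0  best=H0
  del 7.41.112.167/32 (clear depth 32)
  add 7.41.112.167/32 -> H0 at depth 32
  ? 241.36.186.150  path d0:-→d1:-→d2:-→d3:-→d4:-  best=no-route
  ? 7.2.125.89  path d0:-→d1:-→d2:-→d3:-→d4:-→d5:-→d6:-→d7:-→d8:H1→d9:H2→d10:-  best=H2
  add 7.32.0.0/12 -> H6 at depth 12
  add 240.0.0.0/4 -> H1 at depth 4
  del 250.0.0.0/11 (clear depth 11)
  add 7.0.0.0/8 -> H6 at depth 8
  ? 240.0.0.1  path d0:-→d1:-→d2:-→d3:-→d4:H1  best=H1

== LOOKUPS ==
["H0","H7","H7","H7","H3","H1","H4","H0","no-route","H2","H1"]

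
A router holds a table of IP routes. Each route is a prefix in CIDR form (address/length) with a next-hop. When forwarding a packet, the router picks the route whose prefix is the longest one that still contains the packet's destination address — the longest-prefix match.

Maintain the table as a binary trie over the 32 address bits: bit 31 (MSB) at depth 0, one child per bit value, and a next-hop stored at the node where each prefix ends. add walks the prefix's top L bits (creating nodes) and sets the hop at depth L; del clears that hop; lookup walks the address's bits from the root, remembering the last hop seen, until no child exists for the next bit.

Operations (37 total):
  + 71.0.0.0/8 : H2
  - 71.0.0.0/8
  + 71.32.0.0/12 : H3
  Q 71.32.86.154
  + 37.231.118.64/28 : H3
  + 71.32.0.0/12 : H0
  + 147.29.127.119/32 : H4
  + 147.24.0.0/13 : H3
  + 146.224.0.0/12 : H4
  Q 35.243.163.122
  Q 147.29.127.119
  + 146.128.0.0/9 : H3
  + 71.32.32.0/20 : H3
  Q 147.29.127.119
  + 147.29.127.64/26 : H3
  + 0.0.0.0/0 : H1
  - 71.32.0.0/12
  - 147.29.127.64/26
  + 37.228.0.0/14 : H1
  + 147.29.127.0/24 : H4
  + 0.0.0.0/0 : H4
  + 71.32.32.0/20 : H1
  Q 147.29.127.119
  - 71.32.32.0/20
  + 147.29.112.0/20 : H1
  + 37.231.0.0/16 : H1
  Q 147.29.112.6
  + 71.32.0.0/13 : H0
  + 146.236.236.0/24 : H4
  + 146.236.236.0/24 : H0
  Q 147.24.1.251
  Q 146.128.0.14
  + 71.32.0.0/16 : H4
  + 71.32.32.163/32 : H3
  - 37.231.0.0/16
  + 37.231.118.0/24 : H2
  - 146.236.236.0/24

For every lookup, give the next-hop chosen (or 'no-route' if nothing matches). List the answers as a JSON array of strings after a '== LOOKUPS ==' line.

Process each operation:
  add 71.0.0.0/8 -> H2 at depth 8
  del 71.0.0.0/8 (clear depth 8)
  add 71.32.0.0/12 -> H3 at depth 12
  lookup 71.32.86.154: bits 010001110010 walk d0:-→d1:-→d2:-→d3:-→d4:-→d5:-→d6:-→d7:-→d8:-→d9:-→d10:-→d11:-→d12:H3 -> H3
  add 37.231.118.64/28 -> H3 at depth 28
  add 71.32.0.0/12 -> H0 at depth 12
  add 147.29.127.119/32 -> H4 at depth 32
  add 147.24.0.0/13 -> H3 at depth 13
  add 146.224.0.0/12 -> H4 at depth 12
  lookup 35.243.163.122: bits 00100 walk d0:-→d1:-→d2:-→d3:-→d4:-→d5:- -> no-route
  lookup 147.29.127.119: bits 10010011000111010111111101110111 walk d0:-→d1:-→d2:-→d3:-→d4:-→d5:-→d6:-→d7:-→d8:-→d9:-→d10:-→d11:-→d12:-→d13:H3→d14:-→d15:-→d16:-→d17:-→d18:-→d19:-→d20:-→d21:-→d22:-→d23:-→d24:-→d25:-→d26:-→d27:-→d28:-→d29:-→d30:-→d31:-→d32:H4 -> H4
  add 146.128.0.0/9 -> H3 at depth 9
  add 71.32.32.0/20 -> H3 at depth 20
  lookup 147.29.127.119: bits 10010011000111010111111101110111 walk d0:-→d1:-→d2:-→d3:-→d4:-→d5:-→d6:-→d7:-→d8:-→d9:-→d10:-→d11:-→d12:-→d13:H3→d14:-→d15:-→d16:-→d17:-→d18:-→d19:-→d20:-→d21:-→d22:-→d23:-→d24:-→d25:-→d26:-→d27:-→d28:-→d29:-→d30:-→d31:-→d32:H4 -> H4
  add 147.29.127.64/26 -> H3 at depth 26
  add 0.0.0.0/0 -> H1 at depth 0
  del 71.32.0.0/12 (clear depth 12)
  del 147.29.127.64/26 (clear depth 26)
  add 37.228.0.0/14 -> H1 at depth 14
  add 147.29.127.0/24 -> H4 at depth 24
  add 0.0.0.0/0 -> H4 at depth 0
  add 71.32.32.0/20 -> H1 at depth 20
  lookup 147.29.127.119: bits 10010011000111010111111101110111 walk d0:H4→d1:-→d2:-→d3:-→d4:-→d5:-→d6:-→d7:-→d8:-→d9:-→d10:-→d11:-→d12:-→d13:H3→d14:-→d15:-→d16:-→d17:-→d18:-→d19:-→d20:-→d21:-→d22:-→d23:-→d24:H4→d25:-→d26:-→d27:-→d28:-→d29:-→d30:-→d31:-→d32:H4 -> H4
  del 71.32.32.0/20 (clear depth 20)
  add 147.29.112.0/20 -> H1 at depth 20
  add 37.231.0.0/16 -> H1 at depth 16
  lookup 147.29.112.6: bits 10010011000111010111 walk d0:H4→d1:-→d2:-→d3:-→d4:-→d5:-→d6:-→d7:-→d8:-→d9:-→d10:-→d11:-→d12:-→d13:H3→d14:-→d15:-→d16:-→d17:-→d18:-→d19:-→d20:H1 -> H1
  add 71.32.0.0/13 -> H0 at depth 13
  add 146.236.236.0/24 -> H4 at depth 24
  add 146.236.236.0/24 -> H0 at depth 24
  lookup 147.24.1.251: bits 1001001100011 walk d0:H4→d1:-→d2:-→d3:-→d4:-→d5:-→d6:-→d7:-→d8:-→d9:-→d10:-→d11:-→d12:-→d13:H3 -> H3
  lookup 146.128.0.14: bits 100100101 walk d0:H4→d1:-→d2:-→d3:-→d4:-→d5:-→d6:-→d7:-→d8:-→d9:H3 -> H3
  add 71.32.0.0/16 -> H4 at depth 16
  add 71.32.32.163/32 -> H3 at depth 32
  del 37.231.0.0/16 (clear depth 16)
  add 37.231.118.0/24 -> H2 at depth 24
  del 146.236.236.0/24 (clear depth 24)

== LOOKUPS ==
["H3","no-route","H4","H4","H4","H1","H3","H3"]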